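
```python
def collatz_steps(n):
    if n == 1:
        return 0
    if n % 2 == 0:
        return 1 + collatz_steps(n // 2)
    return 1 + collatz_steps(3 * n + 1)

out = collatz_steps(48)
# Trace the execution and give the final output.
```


collatz_steps(48)
48 is even -> collatz_steps(24)
24 is even -> collatz_steps(12)
12 is even -> collatz_steps(6)
6 is even -> collatz_steps(3)
3 is odd -> 3*3+1 = 10 -> collatz_steps(10)
10 is even -> collatz_steps(5)
5 is odd -> 3*5+1 = 16 -> collatz_steps(16)
16 is even -> collatz_steps(8)
8 is even -> collatz_steps(4)
4 is even -> collatz_steps(2)
2 is even -> collatz_steps(1)
Reached 1 after 11 steps
= 11


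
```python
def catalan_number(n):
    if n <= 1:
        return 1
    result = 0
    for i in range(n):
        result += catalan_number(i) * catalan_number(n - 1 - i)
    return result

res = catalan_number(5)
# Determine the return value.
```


catalan_number(5)
= sum of catalan_number(i) * catalan_number(5-1-i) for i in 0..4
First compute sub-values bottom-up:
  catalan_number(0) = 1, catalan_number(1) = 1
  catalan_number(2) = 1*1 + 1*1 = 2
  catalan_number(3) = 1*2 + 1*1 + 2*1 = 5
  catalan_number(4) = 1*5 + 1*2 + 2*1 + 5*1 = 14
Now catalan_number(5):
  catalan_number(0)*catalan_number(4) = 1*14 = 14
  catalan_number(1)*catalan_number(3) = 1*5 = 5
  catalan_number(2)*catalan_number(2) = 2*2 = 4
  catalan_number(3)*catalan_number(1) = 5*1 = 5
  catalan_number(4)*catalan_number(0) = 14*1 = 14
= 14 + 5 + 4 + 5 + 14
= 42


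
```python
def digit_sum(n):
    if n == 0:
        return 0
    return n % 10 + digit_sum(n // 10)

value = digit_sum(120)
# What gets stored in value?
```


digit_sum(120)
= 0 + digit_sum(12)
= 0 + 2 + digit_sum(1)
= 0 + 2 + 1 + digit_sum(0)
= 0 + 2 + 1 + 0
= 3


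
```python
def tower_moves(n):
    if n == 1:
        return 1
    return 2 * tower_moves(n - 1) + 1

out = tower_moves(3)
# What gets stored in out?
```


tower_moves(3)
= 2 * tower_moves(2) + 1
= 2 * (2 * tower_moves(1) + 1) + 1
Now compute bottom-up:
tower_moves(1) = 1
tower_moves(2) = 2 * 1 + 1 = 3
tower_moves(3) = 2 * 3 + 1 = 7
= 7


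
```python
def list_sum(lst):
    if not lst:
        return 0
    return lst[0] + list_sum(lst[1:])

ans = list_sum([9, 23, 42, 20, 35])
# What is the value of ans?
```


list_sum([9, 23, 42, 20, 35])
= 9 + list_sum([23, 42, 20, 35])
= 9 + 23 + list_sum([42, 20, 35])
= 9 + 23 + 42 + list_sum([20, 35])
= 9 + 23 + 42 + 20 + list_sum([35])
= 9 + 23 + 42 + 20 + 35 + list_sum([])
= 9 + 23 + 42 + 20 + 35 + 0
= 129


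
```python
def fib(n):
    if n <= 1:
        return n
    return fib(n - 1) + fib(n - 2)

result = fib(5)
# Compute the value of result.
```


fib(5)
= fib(4) + fib(3)
= (fib(3) + fib(2)) + fib(3)
Computing bottom-up: fib(0)=0, fib(1)=1, fib(2)=1, fib(3)=2, fib(4)=3, fib(5)=5
= 5


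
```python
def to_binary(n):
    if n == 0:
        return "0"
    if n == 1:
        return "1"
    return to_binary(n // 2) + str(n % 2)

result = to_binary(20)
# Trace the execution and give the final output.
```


to_binary(20)
= to_binary(10) + "0"
= to_binary(5) + "0" + "0"
= to_binary(2) + "1" + "0" + "0"
= to_binary(1) + "0" + "1" + "0" + "0"
= "1" + "0" + "1" + "0" + "0"
= "10100"


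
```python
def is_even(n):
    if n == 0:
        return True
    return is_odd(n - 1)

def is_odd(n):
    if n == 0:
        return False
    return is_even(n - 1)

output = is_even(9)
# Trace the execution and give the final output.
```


is_even(9)
= is_odd(8)
= is_even(7)
= is_odd(6)
= is_even(5)
= is_odd(4)
= is_even(3)
= is_odd(2)
= is_even(1)
= is_odd(0)
n == 0: return False
= False


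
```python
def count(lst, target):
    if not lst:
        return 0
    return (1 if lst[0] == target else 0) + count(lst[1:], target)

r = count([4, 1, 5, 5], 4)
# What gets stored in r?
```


count([4, 1, 5, 5], 4)
lst[0]=4 == 4: 1 + count([1, 5, 5], 4)
lst[0]=1 != 4: 0 + count([5, 5], 4)
lst[0]=5 != 4: 0 + count([5], 4)
lst[0]=5 != 4: 0 + count([], 4)
= 1


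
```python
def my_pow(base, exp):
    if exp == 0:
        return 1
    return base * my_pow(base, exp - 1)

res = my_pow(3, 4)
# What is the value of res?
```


my_pow(3, 4)
= 3 * my_pow(3, 3)
= 3 * 3 * my_pow(3, 2)
= 3 * 3 * 3 * my_pow(3, 1)
= 3 * 3 * 3 * 3 * my_pow(3, 0)
= 3 * 3 * 3 * 3 * 1
= 81


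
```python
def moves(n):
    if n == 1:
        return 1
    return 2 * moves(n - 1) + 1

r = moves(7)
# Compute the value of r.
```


moves(7)
= 2 * moves(6) + 1
= 2 * (2 * moves(5) + 1) + 1
= 2 * (2 * (2 * moves(4) + 1) + 1) + 1
= 2 * (2 * (2 * (2 * moves(3) + 1) + 1) + 1) + 1
= 2 * (2 * (2 * (2 * (2 * moves(2) + 1) + 1) + 1) + 1) + 1
= 2 * (2 * (2 * (2 * (2 * (2 * moves(1) + 1) + 1) + 1) + 1) + 1) + 1
Now compute bottom-up:
moves(1) = 1
moves(2) = 2 * 1 + 1 = 3
moves(3) = 2 * 3 + 1 = 7
moves(4) = 2 * 7 + 1 = 15
moves(5) = 2 * 15 + 1 = 31
moves(6) = 2 * 31 + 1 = 63
moves(7) = 2 * 63 + 1 = 127
= 127


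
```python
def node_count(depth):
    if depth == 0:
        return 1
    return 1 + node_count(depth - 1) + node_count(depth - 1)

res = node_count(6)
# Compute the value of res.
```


node_count(6)
= 1 + node_count(5) + node_count(5)
= 1 + 2 * node_count(5)
node_count(k) = 2^(k+1) - 1
node_count(0) = 1
node_count(1) = 3
node_count(2) = 7
node_count(3) = 15
node_count(4) = 31
node_count(6) = 2^7 - 1 = 127


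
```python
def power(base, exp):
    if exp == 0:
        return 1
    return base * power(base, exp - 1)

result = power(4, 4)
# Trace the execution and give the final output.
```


power(4, 4)
= 4 * power(4, 3)
= 4 * 4 * power(4, 2)
= 4 * 4 * 4 * power(4, 1)
= 4 * 4 * 4 * 4 * power(4, 0)
= 4 * 4 * 4 * 4 * 1
= 256


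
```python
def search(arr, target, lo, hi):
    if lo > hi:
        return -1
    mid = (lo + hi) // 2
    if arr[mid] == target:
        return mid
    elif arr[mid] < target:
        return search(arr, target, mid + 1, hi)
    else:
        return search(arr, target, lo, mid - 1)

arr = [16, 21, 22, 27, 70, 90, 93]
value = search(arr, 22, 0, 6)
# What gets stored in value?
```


search(arr, 22, 0, 6)
lo=0, hi=6, mid=3, arr[mid]=27
27 > 22, search left half
lo=0, hi=2, mid=1, arr[mid]=21
21 < 22, search right half
lo=2, hi=2, mid=2, arr[mid]=22
arr[2] == 22, found at index 2
= 2


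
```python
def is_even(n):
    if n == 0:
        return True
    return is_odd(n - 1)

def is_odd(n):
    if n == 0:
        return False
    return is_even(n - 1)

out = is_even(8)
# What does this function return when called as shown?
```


is_even(8)
= is_odd(7)
= is_even(6)
= is_odd(5)
= is_even(4)
= is_odd(3)
= is_even(2)
= is_odd(1)
= is_even(0)
n == 0: return True
= True


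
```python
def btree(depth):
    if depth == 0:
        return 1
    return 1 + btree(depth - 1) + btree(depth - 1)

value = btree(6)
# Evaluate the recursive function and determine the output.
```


btree(6)
= 1 + btree(5) + btree(5)
= 1 + 2 * btree(5)
btree(k) = 2^(k+1) - 1
btree(0) = 1
btree(1) = 3
btree(2) = 7
btree(3) = 15
btree(4) = 31
btree(6) = 2^7 - 1 = 127


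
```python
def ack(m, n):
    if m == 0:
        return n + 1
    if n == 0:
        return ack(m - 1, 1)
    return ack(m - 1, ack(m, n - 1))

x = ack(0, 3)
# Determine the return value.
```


ack(0, 3)
m == 0: return 3 + 1 = 4
= 4


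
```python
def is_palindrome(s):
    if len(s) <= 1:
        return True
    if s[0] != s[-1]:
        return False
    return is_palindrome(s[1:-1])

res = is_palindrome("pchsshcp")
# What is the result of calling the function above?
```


is_palindrome("pchsshcp")
"pchsshcp": s[0]='p' == s[-1]='p' -> is_palindrome("chsshc")
"chsshc": s[0]='c' == s[-1]='c' -> is_palindrome("hssh")
"hssh": s[0]='h' == s[-1]='h' -> is_palindrome("ss")
"ss": s[0]='s' == s[-1]='s' -> is_palindrome("")
"": len <= 1 -> True
= True


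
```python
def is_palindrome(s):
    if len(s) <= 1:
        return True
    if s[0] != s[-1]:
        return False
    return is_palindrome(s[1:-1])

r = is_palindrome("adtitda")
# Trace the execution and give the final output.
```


is_palindrome("adtitda")
"adtitda": s[0]='a' == s[-1]='a' -> is_palindrome("dtitd")
"dtitd": s[0]='d' == s[-1]='d' -> is_palindrome("tit")
"tit": s[0]='t' == s[-1]='t' -> is_palindrome("i")
"i": len <= 1 -> True
= True


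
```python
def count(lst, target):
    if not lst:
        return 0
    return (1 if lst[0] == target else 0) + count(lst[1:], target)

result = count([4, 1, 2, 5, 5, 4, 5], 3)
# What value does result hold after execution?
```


count([4, 1, 2, 5, 5, 4, 5], 3)
lst[0]=4 != 3: 0 + count([1, 2, 5, 5, 4, 5], 3)
lst[0]=1 != 3: 0 + count([2, 5, 5, 4, 5], 3)
lst[0]=2 != 3: 0 + count([5, 5, 4, 5], 3)
lst[0]=5 != 3: 0 + count([5, 4, 5], 3)
lst[0]=5 != 3: 0 + count([4, 5], 3)
lst[0]=4 != 3: 0 + count([5], 3)
lst[0]=5 != 3: 0 + count([], 3)
= 0


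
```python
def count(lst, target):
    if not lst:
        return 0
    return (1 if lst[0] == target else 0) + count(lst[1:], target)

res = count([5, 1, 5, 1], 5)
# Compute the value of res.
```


count([5, 1, 5, 1], 5)
lst[0]=5 == 5: 1 + count([1, 5, 1], 5)
lst[0]=1 != 5: 0 + count([5, 1], 5)
lst[0]=5 == 5: 1 + count([1], 5)
lst[0]=1 != 5: 0 + count([], 5)
= 2


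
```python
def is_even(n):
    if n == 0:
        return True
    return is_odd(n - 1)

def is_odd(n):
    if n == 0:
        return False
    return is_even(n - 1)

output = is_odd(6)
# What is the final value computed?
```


is_odd(6)
= is_even(5)
= is_odd(4)
= is_even(3)
= is_odd(2)
= is_even(1)
= is_odd(0)
n == 0: return False
= False


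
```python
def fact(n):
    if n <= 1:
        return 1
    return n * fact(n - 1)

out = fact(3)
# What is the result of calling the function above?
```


fact(3)
= 3 * fact(2)
= 3 * 2 * fact(1)
= 3 * 2 * 1
= 6


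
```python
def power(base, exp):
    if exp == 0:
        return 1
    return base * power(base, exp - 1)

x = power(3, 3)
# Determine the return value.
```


power(3, 3)
= 3 * power(3, 2)
= 3 * 3 * power(3, 1)
= 3 * 3 * 3 * power(3, 0)
= 3 * 3 * 3 * 1
= 27


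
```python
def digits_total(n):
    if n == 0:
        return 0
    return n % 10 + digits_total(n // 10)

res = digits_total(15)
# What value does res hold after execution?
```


digits_total(15)
= 5 + digits_total(1)
= 5 + 1 + digits_total(0)
= 5 + 1 + 0
= 6


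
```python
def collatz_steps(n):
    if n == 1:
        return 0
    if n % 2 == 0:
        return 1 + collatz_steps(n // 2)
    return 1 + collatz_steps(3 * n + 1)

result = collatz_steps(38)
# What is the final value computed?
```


collatz_steps(38)
38 is even -> collatz_steps(19)
19 is odd -> 3*19+1 = 58 -> collatz_steps(58)
58 is even -> collatz_steps(29)
29 is odd -> 3*29+1 = 88 -> collatz_steps(88)
88 is even -> collatz_steps(44)
44 is even -> collatz_steps(22)
22 is even -> collatz_steps(11)
11 is odd -> 3*11+1 = 34 -> collatz_steps(34)
34 is even -> collatz_steps(17)
17 is odd -> 3*17+1 = 52 -> collatz_steps(52)
52 is even -> collatz_steps(26)
26 is even -> collatz_steps(13)
13 is odd -> 3*13+1 = 40 -> collatz_steps(40)
40 is even -> collatz_steps(20)
20 is even -> collatz_steps(10)
10 is even -> collatz_steps(5)
5 is odd -> 3*5+1 = 16 -> collatz_steps(16)
16 is even -> collatz_steps(8)
8 is even -> collatz_steps(4)
4 is even -> collatz_steps(2)
2 is even -> collatz_steps(1)
Reached 1 after 21 steps
= 21


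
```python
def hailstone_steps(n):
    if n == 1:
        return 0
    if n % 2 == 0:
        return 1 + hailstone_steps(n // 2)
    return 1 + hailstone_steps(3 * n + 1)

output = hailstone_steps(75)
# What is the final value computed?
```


hailstone_steps(75)
75 is odd -> 3*75+1 = 226 -> hailstone_steps(226)
226 is even -> hailstone_steps(113)
113 is odd -> 3*113+1 = 340 -> hailstone_steps(340)
340 is even -> hailstone_steps(170)
170 is even -> hailstone_steps(85)
85 is odd -> 3*85+1 = 256 -> hailstone_steps(256)
256 is even -> hailstone_steps(128)
128 is even -> hailstone_steps(64)
64 is even -> hailstone_steps(32)
32 is even -> hailstone_steps(16)
16 is even -> hailstone_steps(8)
8 is even -> hailstone_steps(4)
4 is even -> hailstone_steps(2)
2 is even -> hailstone_steps(1)
Reached 1 after 14 steps
= 14


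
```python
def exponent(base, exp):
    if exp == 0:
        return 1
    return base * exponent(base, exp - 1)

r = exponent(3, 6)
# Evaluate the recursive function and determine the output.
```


exponent(3, 6)
= 3 * exponent(3, 5)
= 3 * 3 * exponent(3, 4)
= 3 * 3 * 3 * exponent(3, 3)
= 3 * 3 * 3 * 3 * exponent(3, 2)
= 3 * 3 * 3 * 3 * 3 * exponent(3, 1)
= 3 * 3 * 3 * 3 * 3 * 3 * exponent(3, 0)
= 3 * 3 * 3 * 3 * 3 * 3 * 1
= 729


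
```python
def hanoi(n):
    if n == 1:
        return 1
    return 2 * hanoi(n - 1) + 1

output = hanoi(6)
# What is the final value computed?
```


hanoi(6)
= 2 * hanoi(5) + 1
= 2 * (2 * hanoi(4) + 1) + 1
= 2 * (2 * (2 * hanoi(3) + 1) + 1) + 1
= 2 * (2 * (2 * (2 * hanoi(2) + 1) + 1) + 1) + 1
= 2 * (2 * (2 * (2 * (2 * hanoi(1) + 1) + 1) + 1) + 1) + 1
Now compute bottom-up:
hanoi(1) = 1
hanoi(2) = 2 * 1 + 1 = 3
hanoi(3) = 2 * 3 + 1 = 7
hanoi(4) = 2 * 7 + 1 = 15
hanoi(5) = 2 * 15 + 1 = 31
hanoi(6) = 2 * 31 + 1 = 63
= 63


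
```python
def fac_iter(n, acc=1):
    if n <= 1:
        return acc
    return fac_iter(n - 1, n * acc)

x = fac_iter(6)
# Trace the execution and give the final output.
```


fac_iter(6, 1)
= fac_iter(5, 6 * 1) = fac_iter(5, 6)
= fac_iter(4, 5 * 6) = fac_iter(4, 30)
= fac_iter(3, 4 * 30) = fac_iter(3, 120)
= fac_iter(2, 3 * 120) = fac_iter(2, 360)
= fac_iter(1, 2 * 360) = fac_iter(1, 720)
n <= 1, return acc = 720


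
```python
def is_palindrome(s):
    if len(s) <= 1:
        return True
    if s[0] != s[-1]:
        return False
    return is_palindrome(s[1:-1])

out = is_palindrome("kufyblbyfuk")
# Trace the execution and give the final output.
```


is_palindrome("kufyblbyfuk")
"kufyblbyfuk": s[0]='k' == s[-1]='k' -> is_palindrome("ufyblbyfu")
"ufyblbyfu": s[0]='u' == s[-1]='u' -> is_palindrome("fyblbyf")
"fyblbyf": s[0]='f' == s[-1]='f' -> is_palindrome("yblby")
"yblby": s[0]='y' == s[-1]='y' -> is_palindrome("blb")
"blb": s[0]='b' == s[-1]='b' -> is_palindrome("l")
"l": len <= 1 -> True
= True


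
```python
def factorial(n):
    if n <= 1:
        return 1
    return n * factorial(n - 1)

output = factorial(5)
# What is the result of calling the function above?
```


factorial(5)
= 5 * factorial(4)
= 5 * 4 * factorial(3)
= 5 * 4 * 3 * factorial(2)
= 5 * 4 * 3 * 2 * factorial(1)
= 5 * 4 * 3 * 2 * 1
= 120


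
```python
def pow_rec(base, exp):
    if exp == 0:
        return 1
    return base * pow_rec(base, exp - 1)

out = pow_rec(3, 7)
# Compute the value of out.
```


pow_rec(3, 7)
= 3 * pow_rec(3, 6)
= 3 * 3 * pow_rec(3, 5)
= 3 * 3 * 3 * pow_rec(3, 4)
= 3 * 3 * 3 * 3 * pow_rec(3, 3)
= 3 * 3 * 3 * 3 * 3 * pow_rec(3, 2)
= 3 * 3 * 3 * 3 * 3 * 3 * pow_rec(3, 1)
= 3 * 3 * 3 * 3 * 3 * 3 * 3 * pow_rec(3, 0)
= 3 * 3 * 3 * 3 * 3 * 3 * 3 * 1
= 2187


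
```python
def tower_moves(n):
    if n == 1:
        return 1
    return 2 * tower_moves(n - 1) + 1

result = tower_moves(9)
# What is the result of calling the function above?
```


tower_moves(9)
= 2 * tower_moves(8) + 1
= 2 * (2 * tower_moves(7) + 1) + 1
= 2 * (2 * (2 * tower_moves(6) + 1) + 1) + 1
= 2 * (2 * (2 * (2 * tower_moves(5) + 1) + 1) + 1) + 1
= 2 * (2 * (2 * (2 * (2 * tower_moves(4) + 1) + 1) + 1) + 1) + 1
= 2 * (2 * (2 * (2 * (2 * (2 * tower_moves(3) + 1) + 1) + 1) + 1) + 1) + 1
= 2 * (2 * (2 * (2 * (2 * (2 * (2 * tower_moves(2) + 1) + 1) + 1) + 1) + 1) + 1) + 1
= 2 * (2 * (2 * (2 * (2 * (2 * (2 * (2 * tower_moves(1) + 1) + 1) + 1) + 1) + 1) + 1) + 1) + 1
Now compute bottom-up:
tower_moves(1) = 1
tower_moves(2) = 2 * 1 + 1 = 3
tower_moves(3) = 2 * 3 + 1 = 7
tower_moves(4) = 2 * 7 + 1 = 15
tower_moves(5) = 2 * 15 + 1 = 31
tower_moves(6) = 2 * 31 + 1 = 63
tower_moves(7) = 2 * 63 + 1 = 127
tower_moves(8) = 2 * 127 + 1 = 255
tower_moves(9) = 2 * 255 + 1 = 511
= 511


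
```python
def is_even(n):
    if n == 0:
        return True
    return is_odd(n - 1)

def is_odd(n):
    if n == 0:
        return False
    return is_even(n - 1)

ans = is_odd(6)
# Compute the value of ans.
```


is_odd(6)
= is_even(5)
= is_odd(4)
= is_even(3)
= is_odd(2)
= is_even(1)
= is_odd(0)
n == 0: return False
= False


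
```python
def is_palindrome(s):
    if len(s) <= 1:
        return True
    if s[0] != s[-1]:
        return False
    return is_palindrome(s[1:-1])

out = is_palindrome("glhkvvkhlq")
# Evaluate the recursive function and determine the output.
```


is_palindrome("glhkvvkhlq")
"glhkvvkhlq": s[0]='g' != s[-1]='q' -> False
= False


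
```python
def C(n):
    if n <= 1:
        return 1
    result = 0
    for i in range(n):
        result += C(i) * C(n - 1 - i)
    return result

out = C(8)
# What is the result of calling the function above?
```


C(8)
= sum of C(i) * C(8-1-i) for i in 0..7
First compute sub-values bottom-up:
  C(0) = 1, C(1) = 1
  C(2) = 1*1 + 1*1 = 2
  C(3) = 1*2 + 1*1 + 2*1 = 5
  C(4) = 1*5 + 1*2 + 2*1 + 5*1 = 14
  C(5) = 1*14 + 1*5 + 2*2 + 5*1 + 14*1 = 42
  C(6) = 1*42 + 1*14 + 2*5 + 5*2 + 14*1 + 42*1 = 132
  C(7) = 1*132 + 1*42 + 2*14 + 5*5 + 14*2 + 42*1 + 132*1 = 429
Now C(8):
  C(0)*C(7) = 1*429 = 429
  C(1)*C(6) = 1*132 = 132
  C(2)*C(5) = 2*42 = 84
  C(3)*C(4) = 5*14 = 70
  C(4)*C(3) = 14*5 = 70
  C(5)*C(2) = 42*2 = 84
  C(6)*C(1) = 132*1 = 132
  C(7)*C(0) = 429*1 = 429
= 429 + 132 + 84 + 70 + 70 + 84 + 132 + 429
= 1430


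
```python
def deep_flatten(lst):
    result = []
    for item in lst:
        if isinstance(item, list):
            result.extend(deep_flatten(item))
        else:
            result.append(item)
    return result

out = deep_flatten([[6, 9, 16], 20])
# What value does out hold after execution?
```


deep_flatten([[6, 9, 16], 20])
Processing each element:
  [6, 9, 16] is a list -> deep_flatten recursively -> [6, 9, 16]
  20 is not a list -> append 20
= [6, 9, 16, 20]


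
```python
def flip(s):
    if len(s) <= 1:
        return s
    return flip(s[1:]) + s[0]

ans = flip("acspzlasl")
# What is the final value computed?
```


flip("acspzlasl")
= flip("cspzlasl") + "a"
= flip("spzlasl") + "c" + "a"
= flip("pzlasl") + "s" + "c" + "a"
= flip("zlasl") + "p" + "s" + "c" + "a"
= flip("lasl") + "z" + "p" + "s" + "c" + "a"
= flip("asl") + "l" + "z" + "p" + "s" + "c" + "a"
= flip("sl") + "a" + "l" + "z" + "p" + "s" + "c" + "a"
= flip("l") + "s" + "a" + "l" + "z" + "p" + "s" + "c" + "a"
= "l" + "s" + "a" + "l" + "z" + "p" + "s" + "c" + "a"
= "lsalzpsca"


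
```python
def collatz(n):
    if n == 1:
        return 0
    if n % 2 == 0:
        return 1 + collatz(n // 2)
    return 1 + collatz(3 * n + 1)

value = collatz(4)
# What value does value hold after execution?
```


collatz(4)
4 is even -> collatz(2)
2 is even -> collatz(1)
Reached 1 after 2 steps
= 2


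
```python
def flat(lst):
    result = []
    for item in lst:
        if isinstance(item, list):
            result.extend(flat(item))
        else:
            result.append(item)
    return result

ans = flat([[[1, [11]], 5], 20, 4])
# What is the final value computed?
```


flat([[[1, [11]], 5], 20, 4])
Processing each element:
  [[1, [11]], 5] is a list -> flat recursively -> [1, 11, 5]
  20 is not a list -> append 20
  4 is not a list -> append 4
= [1, 11, 5, 20, 4]


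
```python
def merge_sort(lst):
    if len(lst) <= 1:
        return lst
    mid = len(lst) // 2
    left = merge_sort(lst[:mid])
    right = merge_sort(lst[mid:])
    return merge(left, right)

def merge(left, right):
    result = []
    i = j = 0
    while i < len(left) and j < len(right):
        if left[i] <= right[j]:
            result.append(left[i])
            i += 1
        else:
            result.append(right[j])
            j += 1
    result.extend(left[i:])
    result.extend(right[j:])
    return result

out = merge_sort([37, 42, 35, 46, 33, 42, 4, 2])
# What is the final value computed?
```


merge_sort([37, 42, 35, 46, 33, 42, 4, 2])
Split into [37, 42, 35, 46] and [33, 42, 4, 2]
Left sorted: [35, 37, 42, 46]
Right sorted: [2, 4, 33, 42]
Merge [35, 37, 42, 46] and [2, 4, 33, 42]
= [2, 4, 33, 35, 37, 42, 42, 46]


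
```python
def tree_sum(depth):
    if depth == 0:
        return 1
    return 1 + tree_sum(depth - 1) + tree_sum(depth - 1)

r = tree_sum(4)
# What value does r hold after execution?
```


tree_sum(4)
= 1 + tree_sum(3) + tree_sum(3)
= 1 + 2 * tree_sum(3)
tree_sum(k) = 2^(k+1) - 1
tree_sum(0) = 1
tree_sum(1) = 3
tree_sum(2) = 7
tree_sum(3) = 15
tree_sum(4) = 31
tree_sum(4) = 2^5 - 1 = 31


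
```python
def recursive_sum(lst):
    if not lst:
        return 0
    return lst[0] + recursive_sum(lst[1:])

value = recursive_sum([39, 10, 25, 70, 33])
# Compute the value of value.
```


recursive_sum([39, 10, 25, 70, 33])
= 39 + recursive_sum([10, 25, 70, 33])
= 39 + 10 + recursive_sum([25, 70, 33])
= 39 + 10 + 25 + recursive_sum([70, 33])
= 39 + 10 + 25 + 70 + recursive_sum([33])
= 39 + 10 + 25 + 70 + 33 + recursive_sum([])
= 39 + 10 + 25 + 70 + 33 + 0
= 177


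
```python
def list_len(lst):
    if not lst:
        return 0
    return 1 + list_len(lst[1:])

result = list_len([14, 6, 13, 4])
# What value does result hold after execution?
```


list_len([14, 6, 13, 4])
= 1 + list_len([6, 13, 4])
= 1 + 1 + list_len([13, 4])
= 1 + 1 + 1 + list_len([4])
= 1 + 1 + 1 + 1 + list_len([])
= 1 + 1 + 1 + 1 + 0
= 4


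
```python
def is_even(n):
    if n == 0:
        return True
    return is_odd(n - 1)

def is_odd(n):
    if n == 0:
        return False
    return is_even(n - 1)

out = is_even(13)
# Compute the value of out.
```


is_even(13)
= is_odd(12)
= is_even(11)
= is_odd(10)
= is_even(9)
= is_odd(8)
= is_even(7)
= is_odd(6)
= is_even(5)
= is_odd(4)
= is_even(3)
= is_odd(2)
= is_even(1)
= is_odd(0)
n == 0: return False
= False


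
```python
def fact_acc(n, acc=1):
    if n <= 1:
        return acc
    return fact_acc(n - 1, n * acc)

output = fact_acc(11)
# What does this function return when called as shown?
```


fact_acc(11, 1)
= fact_acc(10, 11 * 1) = fact_acc(10, 11)
= fact_acc(9, 10 * 11) = fact_acc(9, 110)
= fact_acc(8, 9 * 110) = fact_acc(8, 990)
= fact_acc(7, 8 * 990) = fact_acc(7, 7920)
= fact_acc(6, 7 * 7920) = fact_acc(6, 55440)
= fact_acc(5, 6 * 55440) = fact_acc(5, 332640)
= fact_acc(4, 5 * 332640) = fact_acc(4, 1663200)
= fact_acc(3, 4 * 1663200) = fact_acc(3, 6652800)
= fact_acc(2, 3 * 6652800) = fact_acc(2, 19958400)
= fact_acc(1, 2 * 19958400) = fact_acc(1, 39916800)
n <= 1, return acc = 39916800


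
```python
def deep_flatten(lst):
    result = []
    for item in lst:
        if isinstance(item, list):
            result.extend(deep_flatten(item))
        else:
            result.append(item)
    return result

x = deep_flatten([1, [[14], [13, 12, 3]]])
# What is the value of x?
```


deep_flatten([1, [[14], [13, 12, 3]]])
Processing each element:
  1 is not a list -> append 1
  [[14], [13, 12, 3]] is a list -> deep_flatten recursively -> [14, 13, 12, 3]
= [1, 14, 13, 12, 3]


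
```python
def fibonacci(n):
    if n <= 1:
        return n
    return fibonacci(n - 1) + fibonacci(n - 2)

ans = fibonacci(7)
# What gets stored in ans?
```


fibonacci(7)
= fibonacci(6) + fibonacci(5)
= (fibonacci(5) + fibonacci(4)) + fibonacci(5)
Computing bottom-up: fibonacci(0)=0, fibonacci(1)=1, fibonacci(2)=1, fibonacci(3)=2, fibonacci(4)=3, fibonacci(5)=5, fibonacci(6)=8, fibonacci(7)=13
= 13


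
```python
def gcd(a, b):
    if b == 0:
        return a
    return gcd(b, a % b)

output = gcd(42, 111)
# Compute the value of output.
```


gcd(42, 111)
= gcd(111, 42 % 111) = gcd(111, 42)
= gcd(42, 111 % 42) = gcd(42, 27)
= gcd(27, 42 % 27) = gcd(27, 15)
= gcd(15, 27 % 15) = gcd(15, 12)
= gcd(12, 15 % 12) = gcd(12, 3)
= gcd(3, 12 % 3) = gcd(3, 0)
b == 0, return a = 3


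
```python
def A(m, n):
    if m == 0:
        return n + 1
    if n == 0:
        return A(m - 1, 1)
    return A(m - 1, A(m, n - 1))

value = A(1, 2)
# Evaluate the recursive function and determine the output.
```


A(1, 2)
= A(0, A(1, 1))
First compute A(1, 1) = 3
= A(0, 3)
= 4


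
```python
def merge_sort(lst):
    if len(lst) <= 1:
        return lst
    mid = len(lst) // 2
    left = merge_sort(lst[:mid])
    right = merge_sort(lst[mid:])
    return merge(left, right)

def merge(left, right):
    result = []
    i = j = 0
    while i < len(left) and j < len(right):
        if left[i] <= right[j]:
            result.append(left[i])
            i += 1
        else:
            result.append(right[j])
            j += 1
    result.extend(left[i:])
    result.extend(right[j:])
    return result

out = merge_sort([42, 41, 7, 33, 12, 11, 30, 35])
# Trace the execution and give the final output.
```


merge_sort([42, 41, 7, 33, 12, 11, 30, 35])
Split into [42, 41, 7, 33] and [12, 11, 30, 35]
Left sorted: [7, 33, 41, 42]
Right sorted: [11, 12, 30, 35]
Merge [7, 33, 41, 42] and [11, 12, 30, 35]
= [7, 11, 12, 30, 33, 35, 41, 42]


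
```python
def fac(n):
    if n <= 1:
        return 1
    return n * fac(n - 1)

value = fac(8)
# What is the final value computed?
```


fac(8)
= 8 * fac(7)
= 8 * 7 * fac(6)
= 8 * 7 * 6 * fac(5)
= 8 * 7 * 6 * 5 * fac(4)
= 8 * 7 * 6 * 5 * 4 * fac(3)
= 8 * 7 * 6 * 5 * 4 * 3 * fac(2)
= 8 * 7 * 6 * 5 * 4 * 3 * 2 * fac(1)
= 8 * 7 * 6 * 5 * 4 * 3 * 2 * 1
= 40320


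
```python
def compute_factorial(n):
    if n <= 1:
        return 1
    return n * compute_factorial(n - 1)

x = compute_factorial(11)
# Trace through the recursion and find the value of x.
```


compute_factorial(11)
= 11 * compute_factorial(10)
= 11 * 10 * compute_factorial(9)
= 11 * 10 * 9 * compute_factorial(8)
= 11 * 10 * 9 * 8 * compute_factorial(7)
= 11 * 10 * 9 * 8 * 7 * compute_factorial(6)
= 11 * 10 * 9 * 8 * 7 * 6 * compute_factorial(5)
= 11 * 10 * 9 * 8 * 7 * 6 * 5 * compute_factorial(4)
= 11 * 10 * 9 * 8 * 7 * 6 * 5 * 4 * compute_factorial(3)
= 11 * 10 * 9 * 8 * 7 * 6 * 5 * 4 * 3 * compute_factorial(2)
= 11 * 10 * 9 * 8 * 7 * 6 * 5 * 4 * 3 * 2 * compute_factorial(1)
= 11 * 10 * 9 * 8 * 7 * 6 * 5 * 4 * 3 * 2 * 1
= 39916800


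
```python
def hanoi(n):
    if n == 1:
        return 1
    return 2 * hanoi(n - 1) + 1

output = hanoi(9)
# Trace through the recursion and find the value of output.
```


hanoi(9)
= 2 * hanoi(8) + 1
= 2 * (2 * hanoi(7) + 1) + 1
= 2 * (2 * (2 * hanoi(6) + 1) + 1) + 1
= 2 * (2 * (2 * (2 * hanoi(5) + 1) + 1) + 1) + 1
= 2 * (2 * (2 * (2 * (2 * hanoi(4) + 1) + 1) + 1) + 1) + 1
= 2 * (2 * (2 * (2 * (2 * (2 * hanoi(3) + 1) + 1) + 1) + 1) + 1) + 1
= 2 * (2 * (2 * (2 * (2 * (2 * (2 * hanoi(2) + 1) + 1) + 1) + 1) + 1) + 1) + 1
= 2 * (2 * (2 * (2 * (2 * (2 * (2 * (2 * hanoi(1) + 1) + 1) + 1) + 1) + 1) + 1) + 1) + 1
Now compute bottom-up:
hanoi(1) = 1
hanoi(2) = 2 * 1 + 1 = 3
hanoi(3) = 2 * 3 + 1 = 7
hanoi(4) = 2 * 7 + 1 = 15
hanoi(5) = 2 * 15 + 1 = 31
hanoi(6) = 2 * 31 + 1 = 63
hanoi(7) = 2 * 63 + 1 = 127
hanoi(8) = 2 * 127 + 1 = 255
hanoi(9) = 2 * 255 + 1 = 511
= 511


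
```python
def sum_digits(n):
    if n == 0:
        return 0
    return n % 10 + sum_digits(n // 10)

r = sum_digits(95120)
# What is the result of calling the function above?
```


sum_digits(95120)
= 0 + sum_digits(9512)
= 0 + 2 + sum_digits(951)
= 0 + 2 + 1 + sum_digits(95)
= 0 + 2 + 1 + 5 + sum_digits(9)
= 0 + 2 + 1 + 5 + 9 + sum_digits(0)
= 0 + 2 + 1 + 5 + 9 + 0
= 17


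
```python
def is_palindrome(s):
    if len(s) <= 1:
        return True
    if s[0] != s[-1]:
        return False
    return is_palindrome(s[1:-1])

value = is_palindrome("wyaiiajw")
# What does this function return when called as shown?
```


is_palindrome("wyaiiajw")
"wyaiiajw": s[0]='w' == s[-1]='w' -> is_palindrome("yaiiaj")
"yaiiaj": s[0]='y' != s[-1]='j' -> False
= False


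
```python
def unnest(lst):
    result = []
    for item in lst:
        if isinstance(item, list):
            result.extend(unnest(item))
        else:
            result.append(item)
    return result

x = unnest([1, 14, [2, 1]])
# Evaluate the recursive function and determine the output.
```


unnest([1, 14, [2, 1]])
Processing each element:
  1 is not a list -> append 1
  14 is not a list -> append 14
  [2, 1] is a list -> unnest recursively -> [2, 1]
= [1, 14, 2, 1]


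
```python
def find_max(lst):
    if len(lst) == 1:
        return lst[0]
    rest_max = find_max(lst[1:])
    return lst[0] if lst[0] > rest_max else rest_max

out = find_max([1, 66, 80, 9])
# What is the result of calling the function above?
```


find_max([1, 66, 80, 9])
= compare 1 with find_max([66, 80, 9])
= compare 66 with find_max([80, 9])
= compare 80 with find_max([9])
Base: find_max([9]) = 9
compare 80 with 9: max = 80
compare 66 with 80: max = 80
compare 1 with 80: max = 80
= 80


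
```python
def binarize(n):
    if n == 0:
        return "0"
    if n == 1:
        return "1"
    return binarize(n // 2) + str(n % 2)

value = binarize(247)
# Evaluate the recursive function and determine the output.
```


binarize(247)
= binarize(123) + "1"
= binarize(61) + "1" + "1"
= binarize(30) + "1" + "1" + "1"
= binarize(15) + "0" + "1" + "1" + "1"
= binarize(7) + "1" + "0" + "1" + "1" + "1"
= binarize(3) + "1" + "1" + "0" + "1" + "1" + "1"
= binarize(1) + "1" + "1" + "1" + "0" + "1" + "1" + "1"
= "1" + "1" + "1" + "1" + "0" + "1" + "1" + "1"
= "11110111"


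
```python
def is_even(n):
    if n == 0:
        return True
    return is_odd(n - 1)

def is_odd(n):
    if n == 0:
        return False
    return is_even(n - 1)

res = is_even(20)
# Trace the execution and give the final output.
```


is_even(20)
= is_odd(19)
= is_even(18)
= is_odd(17)
= is_even(16)
= is_odd(15)
= is_even(14)
= is_odd(13)
= is_even(12)
= is_odd(11)
= is_even(10)
= is_odd(9)
= is_even(8)
= is_odd(7)
= is_even(6)
= is_odd(5)
= is_even(4)
= is_odd(3)
= is_even(2)
= is_odd(1)
= is_even(0)
n == 0: return True
= True


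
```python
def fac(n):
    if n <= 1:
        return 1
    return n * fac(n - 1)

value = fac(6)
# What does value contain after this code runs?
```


fac(6)
= 6 * fac(5)
= 6 * 5 * fac(4)
= 6 * 5 * 4 * fac(3)
= 6 * 5 * 4 * 3 * fac(2)
= 6 * 5 * 4 * 3 * 2 * fac(1)
= 6 * 5 * 4 * 3 * 2 * 1
= 720


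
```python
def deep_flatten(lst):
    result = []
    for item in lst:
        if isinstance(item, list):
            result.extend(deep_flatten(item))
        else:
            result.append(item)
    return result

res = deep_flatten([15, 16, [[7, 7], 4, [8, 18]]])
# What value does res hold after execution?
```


deep_flatten([15, 16, [[7, 7], 4, [8, 18]]])
Processing each element:
  15 is not a list -> append 15
  16 is not a list -> append 16
  [[7, 7], 4, [8, 18]] is a list -> deep_flatten recursively -> [7, 7, 4, 8, 18]
= [15, 16, 7, 7, 4, 8, 18]


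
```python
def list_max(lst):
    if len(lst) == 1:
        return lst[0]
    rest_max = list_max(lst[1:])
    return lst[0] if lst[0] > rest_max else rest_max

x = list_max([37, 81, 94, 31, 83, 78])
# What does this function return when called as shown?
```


list_max([37, 81, 94, 31, 83, 78])
= compare 37 with list_max([81, 94, 31, 83, 78])
= compare 81 with list_max([94, 31, 83, 78])
= compare 94 with list_max([31, 83, 78])
= compare 31 with list_max([83, 78])
= compare 83 with list_max([78])
Base: list_max([78]) = 78
compare 83 with 78: max = 83
compare 31 with 83: max = 83
compare 94 with 83: max = 94
compare 81 with 94: max = 94
compare 37 with 94: max = 94
= 94


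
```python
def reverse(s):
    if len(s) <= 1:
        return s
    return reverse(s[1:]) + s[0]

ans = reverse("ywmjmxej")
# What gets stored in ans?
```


reverse("ywmjmxej")
= reverse("wmjmxej") + "y"
= reverse("mjmxej") + "w" + "y"
= reverse("jmxej") + "m" + "w" + "y"
= reverse("mxej") + "j" + "m" + "w" + "y"
= reverse("xej") + "m" + "j" + "m" + "w" + "y"
= reverse("ej") + "x" + "m" + "j" + "m" + "w" + "y"
= reverse("j") + "e" + "x" + "m" + "j" + "m" + "w" + "y"
= "j" + "e" + "x" + "m" + "j" + "m" + "w" + "y"
= "jexmjmwy"


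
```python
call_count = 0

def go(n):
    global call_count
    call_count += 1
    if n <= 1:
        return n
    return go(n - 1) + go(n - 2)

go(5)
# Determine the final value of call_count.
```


go(5) calls go(4) and go(3); each non-base call branches into two more.
Let C(k) = total number of calls made by go(k), including the call to go(k) itself.
Base cases: C(0) = 1, C(1) = 1
Recurrence: C(k) = 1 + C(k-1) + C(k-2)
  C(2) = 1 + C(1) + C(0) = 1 + 1 + 1 = 3
  C(3) = 1 + C(2) + C(1) = 1 + 3 + 1 = 5
  C(4) = 1 + C(3) + C(2) = 1 + 5 + 3 = 9
  C(5) = 1 + C(4) + C(3) = 1 + 9 + 5 = 15
Total calls = C(5) = 15


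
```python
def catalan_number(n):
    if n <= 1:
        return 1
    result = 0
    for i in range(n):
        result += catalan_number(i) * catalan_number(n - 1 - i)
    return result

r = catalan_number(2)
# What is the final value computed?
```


catalan_number(2)
= sum of catalan_number(i) * catalan_number(2-1-i) for i in 0..1
  catalan_number(0)*catalan_number(1) = 1*1 = 1
  catalan_number(1)*catalan_number(0) = 1*1 = 1
= 1 + 1
= 2


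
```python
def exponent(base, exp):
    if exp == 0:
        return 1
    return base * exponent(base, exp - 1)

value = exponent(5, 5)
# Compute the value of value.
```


exponent(5, 5)
= 5 * exponent(5, 4)
= 5 * 5 * exponent(5, 3)
= 5 * 5 * 5 * exponent(5, 2)
= 5 * 5 * 5 * 5 * exponent(5, 1)
= 5 * 5 * 5 * 5 * 5 * exponent(5, 0)
= 5 * 5 * 5 * 5 * 5 * 1
= 3125


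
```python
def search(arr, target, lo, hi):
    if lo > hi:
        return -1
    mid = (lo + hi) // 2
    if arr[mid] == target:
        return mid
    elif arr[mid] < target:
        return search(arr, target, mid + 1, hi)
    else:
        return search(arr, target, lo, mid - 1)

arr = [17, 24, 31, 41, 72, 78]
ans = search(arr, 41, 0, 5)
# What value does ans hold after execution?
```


search(arr, 41, 0, 5)
lo=0, hi=5, mid=2, arr[mid]=31
31 < 41, search right half
lo=3, hi=5, mid=4, arr[mid]=72
72 > 41, search left half
lo=3, hi=3, mid=3, arr[mid]=41
arr[3] == 41, found at index 3
= 3


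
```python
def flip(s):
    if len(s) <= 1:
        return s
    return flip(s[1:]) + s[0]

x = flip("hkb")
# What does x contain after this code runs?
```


flip("hkb")
= flip("kb") + "h"
= flip("b") + "k" + "h"
= "b" + "k" + "h"
= "bkh"


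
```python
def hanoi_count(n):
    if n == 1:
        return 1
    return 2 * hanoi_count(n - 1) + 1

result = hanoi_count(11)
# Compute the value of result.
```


hanoi_count(11)
= 2 * hanoi_count(10) + 1
= 2 * (2 * hanoi_count(9) + 1) + 1
= 2 * (2 * (2 * hanoi_count(8) + 1) + 1) + 1
= 2 * (2 * (2 * (2 * hanoi_count(7) + 1) + 1) + 1) + 1
= 2 * (2 * (2 * (2 * (2 * hanoi_count(6) + 1) + 1) + 1) + 1) + 1
= 2 * (2 * (2 * (2 * (2 * (2 * hanoi_count(5) + 1) + 1) + 1) + 1) + 1) + 1
= 2 * (2 * (2 * (2 * (2 * (2 * (2 * hanoi_count(4) + 1) + 1) + 1) + 1) + 1) + 1) + 1
= 2 * (2 * (2 * (2 * (2 * (2 * (2 * (2 * hanoi_count(3) + 1) + 1) + 1) + 1) + 1) + 1) + 1) + 1
= 2 * (2 * (2 * (2 * (2 * (2 * (2 * (2 * (2 * hanoi_count(2) + 1) + 1) + 1) + 1) + 1) + 1) + 1) + 1) + 1
= 2 * (2 * (2 * (2 * (2 * (2 * (2 * (2 * (2 * (2 * hanoi_count(1) + 1) + 1) + 1) + 1) + 1) + 1) + 1) + 1) + 1) + 1
Now compute bottom-up:
hanoi_count(1) = 1
hanoi_count(2) = 2 * 1 + 1 = 3
hanoi_count(3) = 2 * 3 + 1 = 7
hanoi_count(4) = 2 * 7 + 1 = 15
hanoi_count(5) = 2 * 15 + 1 = 31
hanoi_count(6) = 2 * 31 + 1 = 63
hanoi_count(7) = 2 * 63 + 1 = 127
hanoi_count(8) = 2 * 127 + 1 = 255
hanoi_count(9) = 2 * 255 + 1 = 511
hanoi_count(10) = 2 * 511 + 1 = 1023
hanoi_count(11) = 2 * 1023 + 1 = 2047
= 2047


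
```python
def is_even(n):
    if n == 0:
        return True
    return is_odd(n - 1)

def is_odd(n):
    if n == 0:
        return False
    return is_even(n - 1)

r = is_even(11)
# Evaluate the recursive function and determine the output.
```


is_even(11)
= is_odd(10)
= is_even(9)
= is_odd(8)
= is_even(7)
= is_odd(6)
= is_even(5)
= is_odd(4)
= is_even(3)
= is_odd(2)
= is_even(1)
= is_odd(0)
n == 0: return False
= False


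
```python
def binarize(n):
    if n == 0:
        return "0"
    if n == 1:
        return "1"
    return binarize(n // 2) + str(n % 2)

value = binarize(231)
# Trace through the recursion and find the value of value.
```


binarize(231)
= binarize(115) + "1"
= binarize(57) + "1" + "1"
= binarize(28) + "1" + "1" + "1"
= binarize(14) + "0" + "1" + "1" + "1"
= binarize(7) + "0" + "0" + "1" + "1" + "1"
= binarize(3) + "1" + "0" + "0" + "1" + "1" + "1"
= binarize(1) + "1" + "1" + "0" + "0" + "1" + "1" + "1"
= "1" + "1" + "1" + "0" + "0" + "1" + "1" + "1"
= "11100111"


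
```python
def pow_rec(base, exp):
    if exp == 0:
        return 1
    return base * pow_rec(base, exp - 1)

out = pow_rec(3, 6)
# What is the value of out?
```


pow_rec(3, 6)
= 3 * pow_rec(3, 5)
= 3 * 3 * pow_rec(3, 4)
= 3 * 3 * 3 * pow_rec(3, 3)
= 3 * 3 * 3 * 3 * pow_rec(3, 2)
= 3 * 3 * 3 * 3 * 3 * pow_rec(3, 1)
= 3 * 3 * 3 * 3 * 3 * 3 * pow_rec(3, 0)
= 3 * 3 * 3 * 3 * 3 * 3 * 1
= 729


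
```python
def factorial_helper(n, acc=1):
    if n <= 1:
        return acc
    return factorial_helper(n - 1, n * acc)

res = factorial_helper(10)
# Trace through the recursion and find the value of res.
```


factorial_helper(10, 1)
= factorial_helper(9, 10 * 1) = factorial_helper(9, 10)
= factorial_helper(8, 9 * 10) = factorial_helper(8, 90)
= factorial_helper(7, 8 * 90) = factorial_helper(7, 720)
= factorial_helper(6, 7 * 720) = factorial_helper(6, 5040)
= factorial_helper(5, 6 * 5040) = factorial_helper(5, 30240)
= factorial_helper(4, 5 * 30240) = factorial_helper(4, 151200)
= factorial_helper(3, 4 * 151200) = factorial_helper(3, 604800)
= factorial_helper(2, 3 * 604800) = factorial_helper(2, 1814400)
= factorial_helper(1, 2 * 1814400) = factorial_helper(1, 3628800)
n <= 1, return acc = 3628800


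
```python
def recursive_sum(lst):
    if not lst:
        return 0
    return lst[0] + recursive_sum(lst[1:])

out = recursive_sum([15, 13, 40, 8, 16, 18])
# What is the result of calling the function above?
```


recursive_sum([15, 13, 40, 8, 16, 18])
= 15 + recursive_sum([13, 40, 8, 16, 18])
= 15 + 13 + recursive_sum([40, 8, 16, 18])
= 15 + 13 + 40 + recursive_sum([8, 16, 18])
= 15 + 13 + 40 + 8 + recursive_sum([16, 18])
= 15 + 13 + 40 + 8 + 16 + recursive_sum([18])
= 15 + 13 + 40 + 8 + 16 + 18 + recursive_sum([])
= 15 + 13 + 40 + 8 + 16 + 18 + 0
= 110


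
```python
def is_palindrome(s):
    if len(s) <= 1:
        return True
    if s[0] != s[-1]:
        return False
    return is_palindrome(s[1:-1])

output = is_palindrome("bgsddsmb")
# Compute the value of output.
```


is_palindrome("bgsddsmb")
"bgsddsmb": s[0]='b' == s[-1]='b' -> is_palindrome("gsddsm")
"gsddsm": s[0]='g' != s[-1]='m' -> False
= False


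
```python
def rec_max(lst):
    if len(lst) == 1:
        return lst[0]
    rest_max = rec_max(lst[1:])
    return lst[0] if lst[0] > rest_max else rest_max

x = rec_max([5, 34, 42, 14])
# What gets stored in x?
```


rec_max([5, 34, 42, 14])
= compare 5 with rec_max([34, 42, 14])
= compare 34 with rec_max([42, 14])
= compare 42 with rec_max([14])
Base: rec_max([14]) = 14
compare 42 with 14: max = 42
compare 34 with 42: max = 42
compare 5 with 42: max = 42
= 42


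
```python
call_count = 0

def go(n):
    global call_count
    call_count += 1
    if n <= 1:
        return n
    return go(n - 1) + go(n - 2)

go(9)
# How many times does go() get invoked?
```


go(9) calls go(8) and go(7); each non-base call branches into two more.
Let C(k) = total number of calls made by go(k), including the call to go(k) itself.
Base cases: C(0) = 1, C(1) = 1
Recurrence: C(k) = 1 + C(k-1) + C(k-2)
  C(2) = 1 + C(1) + C(0) = 1 + 1 + 1 = 3
  C(3) = 1 + C(2) + C(1) = 1 + 3 + 1 = 5
  C(4) = 1 + C(3) + C(2) = 1 + 5 + 3 = 9
  C(5) = 1 + C(4) + C(3) = 1 + 9 + 5 = 15
  C(6) = 1 + C(5) + C(4) = 1 + 15 + 9 = 25
  C(7) = 1 + C(6) + C(5) = 1 + 25 + 15 = 41
  C(8) = 1 + C(7) + C(6) = 1 + 41 + 25 = 67
  C(9) = 1 + C(8) + C(7) = 1 + 67 + 41 = 109
Total calls = C(9) = 109


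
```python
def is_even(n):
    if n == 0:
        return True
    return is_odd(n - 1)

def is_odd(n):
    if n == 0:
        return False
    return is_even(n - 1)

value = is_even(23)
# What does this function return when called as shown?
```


is_even(23)
= is_odd(22)
= is_even(21)
= is_odd(20)
= is_even(19)
= is_odd(18)
= is_even(17)
= is_odd(16)
= is_even(15)
= is_odd(14)
= is_even(13)
= is_odd(12)
= is_even(11)
= is_odd(10)
= is_even(9)
= is_odd(8)
= is_even(7)
= is_odd(6)
= is_even(5)
= is_odd(4)
= is_even(3)
= is_odd(2)
= is_even(1)
= is_odd(0)
n == 0: return False
= False
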